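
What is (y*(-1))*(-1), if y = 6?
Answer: 6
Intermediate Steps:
(y*(-1))*(-1) = (6*(-1))*(-1) = -6*(-1) = 6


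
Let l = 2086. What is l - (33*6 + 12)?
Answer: 1876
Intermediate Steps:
l - (33*6 + 12) = 2086 - (33*6 + 12) = 2086 - (198 + 12) = 2086 - 1*210 = 2086 - 210 = 1876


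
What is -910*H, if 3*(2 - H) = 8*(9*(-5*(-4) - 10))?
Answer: 216580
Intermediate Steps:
H = -238 (H = 2 - 8*9*(-5*(-4) - 10)/3 = 2 - 8*9*(20 - 10)/3 = 2 - 8*9*10/3 = 2 - 8*90/3 = 2 - 1/3*720 = 2 - 240 = -238)
-910*H = -910*(-238) = 216580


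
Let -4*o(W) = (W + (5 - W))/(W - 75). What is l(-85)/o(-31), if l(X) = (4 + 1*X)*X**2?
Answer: -49627080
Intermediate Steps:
l(X) = X**2*(4 + X) (l(X) = (4 + X)*X**2 = X**2*(4 + X))
o(W) = -5/(4*(-75 + W)) (o(W) = -(W + (5 - W))/(4*(W - 75)) = -5/(4*(-75 + W)))
l(-85)/o(-31) = ((-85)**2*(4 - 85))/((-5/(-300 + 4*(-31)))) = (7225*(-81))/((-5/(-300 - 124))) = -585225/((-5/(-424))) = -585225/((-5*(-1/424))) = -585225/5/424 = -585225*424/5 = -49627080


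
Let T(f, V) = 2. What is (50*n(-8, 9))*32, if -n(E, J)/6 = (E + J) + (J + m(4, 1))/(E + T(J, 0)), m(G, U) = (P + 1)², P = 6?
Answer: 83200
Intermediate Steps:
m(G, U) = 49 (m(G, U) = (6 + 1)² = 7² = 49)
n(E, J) = -6*E - 6*J - 6*(49 + J)/(2 + E) (n(E, J) = -6*((E + J) + (J + 49)/(E + 2)) = -6*((E + J) + (49 + J)/(2 + E)) = -6*(E + J + (49 + J)/(2 + E)) = -6*E - 6*J - 6*(49 + J)/(2 + E))
(50*n(-8, 9))*32 = (50*(6*(-49 - 1*(-8)² - 3*9 - 2*(-8) - 1*(-8)*9)/(2 - 8)))*32 = (50*(6*(-49 - 1*64 - 27 + 16 + 72)/(-6)))*32 = (50*(6*(-⅙)*(-49 - 64 - 27 + 16 + 72)))*32 = (50*(6*(-⅙)*(-52)))*32 = (50*52)*32 = 2600*32 = 83200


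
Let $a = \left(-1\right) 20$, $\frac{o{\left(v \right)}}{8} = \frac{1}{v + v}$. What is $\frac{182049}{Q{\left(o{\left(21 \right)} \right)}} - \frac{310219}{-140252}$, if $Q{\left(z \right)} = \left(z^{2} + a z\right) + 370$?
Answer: $\frac{807859925663}{1617967108} \approx 499.31$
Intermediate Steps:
$o{\left(v \right)} = \frac{4}{v}$ ($o{\left(v \right)} = \frac{8}{v + v} = \frac{8}{2 v} = 8 \frac{1}{2 v} = \frac{4}{v}$)
$a = -20$
$Q{\left(z \right)} = 370 + z^{2} - 20 z$ ($Q{\left(z \right)} = \left(z^{2} - 20 z\right) + 370 = 370 + z^{2} - 20 z$)
$\frac{182049}{Q{\left(o{\left(21 \right)} \right)}} - \frac{310219}{-140252} = \frac{182049}{370 + \left(\frac{4}{21}\right)^{2} - 20 \cdot \frac{4}{21}} - \frac{310219}{-140252} = \frac{182049}{370 + \left(4 \cdot \frac{1}{21}\right)^{2} - 20 \cdot 4 \cdot \frac{1}{21}} - - \frac{44317}{20036} = \frac{182049}{370 + \left(\frac{4}{21}\right)^{2} - \frac{80}{21}} + \frac{44317}{20036} = \frac{182049}{370 + \frac{16}{441} - \frac{80}{21}} + \frac{44317}{20036} = \frac{182049}{\frac{161506}{441}} + \frac{44317}{20036} = 182049 \cdot \frac{441}{161506} + \frac{44317}{20036} = \frac{80283609}{161506} + \frac{44317}{20036} = \frac{807859925663}{1617967108}$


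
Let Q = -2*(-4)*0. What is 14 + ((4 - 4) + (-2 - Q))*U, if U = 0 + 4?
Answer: 6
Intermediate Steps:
Q = 0 (Q = 8*0 = 0)
U = 4
14 + ((4 - 4) + (-2 - Q))*U = 14 + ((4 - 4) + (-2 - 1*0))*4 = 14 + (0 + (-2 + 0))*4 = 14 + (0 - 2)*4 = 14 - 2*4 = 14 - 8 = 6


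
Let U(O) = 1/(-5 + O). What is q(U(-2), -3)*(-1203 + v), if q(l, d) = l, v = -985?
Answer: 2188/7 ≈ 312.57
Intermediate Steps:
q(U(-2), -3)*(-1203 + v) = (-1203 - 985)/(-5 - 2) = -2188/(-7) = -1/7*(-2188) = 2188/7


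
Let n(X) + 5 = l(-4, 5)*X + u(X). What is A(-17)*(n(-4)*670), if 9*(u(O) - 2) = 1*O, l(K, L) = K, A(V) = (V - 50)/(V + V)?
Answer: 2536285/153 ≈ 16577.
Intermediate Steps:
A(V) = (-50 + V)/(2*V) (A(V) = (-50 + V)/((2*V)) = (-50 + V)*(1/(2*V)) = (-50 + V)/(2*V))
u(O) = 2 + O/9 (u(O) = 2 + (1*O)/9 = 2 + O/9)
n(X) = -3 - 35*X/9 (n(X) = -5 + (-4*X + (2 + X/9)) = -5 + (2 - 35*X/9) = -3 - 35*X/9)
A(-17)*(n(-4)*670) = ((½)*(-50 - 17)/(-17))*((-3 - 35/9*(-4))*670) = ((½)*(-1/17)*(-67))*((-3 + 140/9)*670) = 67*((113/9)*670)/34 = (67/34)*(75710/9) = 2536285/153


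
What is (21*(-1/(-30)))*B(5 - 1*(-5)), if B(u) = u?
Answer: 7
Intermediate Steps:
(21*(-1/(-30)))*B(5 - 1*(-5)) = (21*(-1/(-30)))*(5 - 1*(-5)) = (21*(-1*(-1/30)))*(5 + 5) = (21*(1/30))*10 = (7/10)*10 = 7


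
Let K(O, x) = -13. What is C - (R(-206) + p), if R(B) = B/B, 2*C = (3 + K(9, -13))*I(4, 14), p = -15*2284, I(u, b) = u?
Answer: 34239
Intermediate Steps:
p = -34260
C = -20 (C = ((3 - 13)*4)/2 = (-10*4)/2 = (½)*(-40) = -20)
R(B) = 1
C - (R(-206) + p) = -20 - (1 - 34260) = -20 - 1*(-34259) = -20 + 34259 = 34239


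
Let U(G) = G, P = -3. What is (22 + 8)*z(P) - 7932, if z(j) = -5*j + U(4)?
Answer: -7362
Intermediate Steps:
z(j) = 4 - 5*j (z(j) = -5*j + 4 = 4 - 5*j)
(22 + 8)*z(P) - 7932 = (22 + 8)*(4 - 5*(-3)) - 7932 = 30*(4 + 15) - 7932 = 30*19 - 7932 = 570 - 7932 = -7362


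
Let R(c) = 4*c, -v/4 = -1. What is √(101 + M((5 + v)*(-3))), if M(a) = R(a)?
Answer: I*√7 ≈ 2.6458*I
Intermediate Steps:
v = 4 (v = -4*(-1) = 4)
M(a) = 4*a
√(101 + M((5 + v)*(-3))) = √(101 + 4*((5 + 4)*(-3))) = √(101 + 4*(9*(-3))) = √(101 + 4*(-27)) = √(101 - 108) = √(-7) = I*√7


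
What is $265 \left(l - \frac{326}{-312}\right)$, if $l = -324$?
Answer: $- \frac{13350965}{156} \approx -85583.0$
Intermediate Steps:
$265 \left(l - \frac{326}{-312}\right) = 265 \left(-324 - \frac{326}{-312}\right) = 265 \left(-324 - - \frac{163}{156}\right) = 265 \left(-324 + \frac{163}{156}\right) = 265 \left(- \frac{50381}{156}\right) = - \frac{13350965}{156}$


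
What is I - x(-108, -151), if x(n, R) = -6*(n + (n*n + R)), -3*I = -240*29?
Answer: 70750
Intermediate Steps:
I = 2320 (I = -(-80)*29 = -⅓*(-6960) = 2320)
x(n, R) = -6*R - 6*n - 6*n² (x(n, R) = -6*(n + (n² + R)) = -6*(n + (R + n²)) = -6*(R + n + n²) = -6*R - 6*n - 6*n²)
I - x(-108, -151) = 2320 - (-6*(-151) - 6*(-108) - 6*(-108)²) = 2320 - (906 + 648 - 6*11664) = 2320 - (906 + 648 - 69984) = 2320 - 1*(-68430) = 2320 + 68430 = 70750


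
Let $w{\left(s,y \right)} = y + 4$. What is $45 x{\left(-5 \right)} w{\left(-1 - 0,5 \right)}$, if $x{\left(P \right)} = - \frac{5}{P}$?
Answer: $405$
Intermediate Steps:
$w{\left(s,y \right)} = 4 + y$
$45 x{\left(-5 \right)} w{\left(-1 - 0,5 \right)} = 45 \left(- \frac{5}{-5}\right) \left(4 + 5\right) = 45 \left(\left(-5\right) \left(- \frac{1}{5}\right)\right) 9 = 45 \cdot 1 \cdot 9 = 45 \cdot 9 = 405$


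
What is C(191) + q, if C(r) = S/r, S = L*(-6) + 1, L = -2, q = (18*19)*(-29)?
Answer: -1894325/191 ≈ -9917.9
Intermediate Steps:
q = -9918 (q = 342*(-29) = -9918)
S = 13 (S = -2*(-6) + 1 = 12 + 1 = 13)
C(r) = 13/r
C(191) + q = 13/191 - 9918 = -1894325/191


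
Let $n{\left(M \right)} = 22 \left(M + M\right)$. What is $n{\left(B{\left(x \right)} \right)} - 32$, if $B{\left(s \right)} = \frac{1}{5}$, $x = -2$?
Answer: $- \frac{116}{5} \approx -23.2$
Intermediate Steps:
$B{\left(s \right)} = \frac{1}{5}$
$n{\left(M \right)} = 44 M$ ($n{\left(M \right)} = 22 \cdot 2 M = 44 M$)
$n{\left(B{\left(x \right)} \right)} - 32 = 44 \cdot \frac{1}{5} - 32 = \frac{44}{5} - 32 = - \frac{116}{5}$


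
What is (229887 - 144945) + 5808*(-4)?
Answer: 61710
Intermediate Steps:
(229887 - 144945) + 5808*(-4) = 84942 - 23232 = 61710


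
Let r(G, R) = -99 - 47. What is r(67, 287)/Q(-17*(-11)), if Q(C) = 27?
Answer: -146/27 ≈ -5.4074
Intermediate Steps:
r(G, R) = -146
r(67, 287)/Q(-17*(-11)) = -146/27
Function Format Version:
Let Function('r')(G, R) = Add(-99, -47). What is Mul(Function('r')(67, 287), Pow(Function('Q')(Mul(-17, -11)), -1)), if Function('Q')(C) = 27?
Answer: Rational(-146, 27) ≈ -5.4074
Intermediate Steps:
Function('r')(G, R) = -146
Mul(Function('r')(67, 287), Pow(Function('Q')(Mul(-17, -11)), -1)) = Mul(-146, Pow(27, -1)) = Mul(-146, Rational(1, 27)) = Rational(-146, 27)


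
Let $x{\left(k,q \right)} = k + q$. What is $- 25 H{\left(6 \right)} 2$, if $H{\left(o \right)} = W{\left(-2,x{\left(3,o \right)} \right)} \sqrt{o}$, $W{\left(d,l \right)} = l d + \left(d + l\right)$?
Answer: $550 \sqrt{6} \approx 1347.2$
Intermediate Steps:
$W{\left(d,l \right)} = d + l + d l$ ($W{\left(d,l \right)} = d l + \left(d + l\right) = d + l + d l$)
$H{\left(o \right)} = \sqrt{o} \left(-5 - o\right)$ ($H{\left(o \right)} = \left(-2 + \left(3 + o\right) - 2 \left(3 + o\right)\right) \sqrt{o} = \left(-2 + \left(3 + o\right) - \left(6 + 2 o\right)\right) \sqrt{o} = \left(-5 - o\right) \sqrt{o} = \sqrt{o} \left(-5 - o\right)$)
$- 25 H{\left(6 \right)} 2 = - 25 \sqrt{6} \left(-5 - 6\right) 2 = - 25 \sqrt{6} \left(-11\right) 2 = - 25 \left(- 11 \sqrt{6}\right) 2 = 275 \sqrt{6} \cdot 2 = 550 \sqrt{6}$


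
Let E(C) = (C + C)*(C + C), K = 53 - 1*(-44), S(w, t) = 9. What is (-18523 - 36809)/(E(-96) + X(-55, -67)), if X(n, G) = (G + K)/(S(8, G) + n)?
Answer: -424212/282619 ≈ -1.5010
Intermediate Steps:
K = 97 (K = 53 + 44 = 97)
X(n, G) = (97 + G)/(9 + n) (X(n, G) = (G + 97)/(9 + n) = (97 + G)/(9 + n))
E(C) = 4*C**2 (E(C) = (2*C)*(2*C) = 4*C**2)
(-18523 - 36809)/(E(-96) + X(-55, -67)) = (-18523 - 36809)/(4*(-96)**2 + (97 - 67)/(9 - 55)) = -55332/(4*9216 + 30/(-46)) = -55332/(36864 - 1/46*30) = -55332/(36864 - 15/23) = -55332/847857/23 = -55332*23/847857 = -424212/282619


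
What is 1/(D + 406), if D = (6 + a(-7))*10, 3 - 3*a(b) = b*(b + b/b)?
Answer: 1/336 ≈ 0.0029762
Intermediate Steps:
a(b) = 1 - b*(1 + b)/3 (a(b) = 1 - b*(b + b/b)/3 = 1 - b*(b + 1)/3 = 1 - b*(1 + b)/3)
D = -70 (D = (6 + (1 - ⅓*(-7) - ⅓*(-7)²))*10 = (6 + (1 + 7/3 - ⅓*49))*10 = (6 + (1 + 7/3 - 49/3))*10 = (6 - 13)*10 = -7*10 = -70)
1/(D + 406) = 1/(-70 + 406) = 1/336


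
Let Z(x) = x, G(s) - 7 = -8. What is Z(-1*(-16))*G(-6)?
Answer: -16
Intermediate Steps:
G(s) = -1 (G(s) = 7 - 8 = -1)
Z(-1*(-16))*G(-6) = -1*(-16)*(-1) = 16*(-1) = -16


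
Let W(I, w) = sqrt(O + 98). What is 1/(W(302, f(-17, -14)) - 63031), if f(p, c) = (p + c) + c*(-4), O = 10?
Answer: -63031/3972906853 - 6*sqrt(3)/3972906853 ≈ -1.5868e-5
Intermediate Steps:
f(p, c) = p - 3*c (f(p, c) = (c + p) - 4*c = p - 3*c)
W(I, w) = 6*sqrt(3) (W(I, w) = sqrt(10 + 98) = sqrt(108) = 6*sqrt(3))
1/(W(302, f(-17, -14)) - 63031) = 1/(6*sqrt(3) - 63031) = 1/(-63031 + 6*sqrt(3))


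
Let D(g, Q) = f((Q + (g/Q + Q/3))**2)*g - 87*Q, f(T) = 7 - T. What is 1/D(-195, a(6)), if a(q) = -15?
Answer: 1/9495 ≈ 0.00010532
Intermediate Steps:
D(g, Q) = -87*Q + g*(7 - (4*Q/3 + g/Q)**2) (D(g, Q) = (7 - (Q + (g/Q + Q/3))**2)*g - 87*Q = (7 - (Q + (Q/3 + g/Q))**2)*g - 87*Q = (7 - (4*Q/3 + g/Q)**2)*g - 87*Q = g*(7 - (4*Q/3 + g/Q)**2) - 87*Q = -87*Q + g*(7 - (4*Q/3 + g/Q)**2))
1/D(-195, a(6)) = 1/(-87*(-15) + 7*(-195) - 1/9*(-195)*(3*(-195) + 4*(-15)**2)**2/(-15)**2) = 1/(1305 - 1365 - 1/9*(-195)*1/225*(-585 + 4*225)**2) = 1/(1305 - 1365 - 1/9*(-195)*1/225*(-585 + 900)**2) = 1/(1305 - 1365 - 1/9*(-195)*1/225*315**2) = 1/(1305 - 1365 - 1/9*(-195)*1/225*99225) = 1/(1305 - 1365 + 9555) = 1/9495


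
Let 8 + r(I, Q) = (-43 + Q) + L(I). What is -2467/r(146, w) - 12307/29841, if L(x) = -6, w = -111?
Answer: 1135717/79576 ≈ 14.272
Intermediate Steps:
r(I, Q) = -57 + Q (r(I, Q) = -8 + ((-43 + Q) - 6) = -8 + (-49 + Q) = -57 + Q)
-2467/r(146, w) - 12307/29841 = -2467/(-57 - 111) - 12307/29841 = -2467/(-168) - 12307*1/29841 = -2467*(-1/168) - 12307/29841 = 2467/168 - 12307/29841 = 1135717/79576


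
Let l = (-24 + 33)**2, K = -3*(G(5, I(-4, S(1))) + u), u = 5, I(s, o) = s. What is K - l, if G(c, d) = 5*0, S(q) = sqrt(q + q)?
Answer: -96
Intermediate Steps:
S(q) = sqrt(2)*sqrt(q) (S(q) = sqrt(2*q) = sqrt(2)*sqrt(q))
G(c, d) = 0
K = -15 (K = -3*(0 + 5) = -3*5 = -15)
l = 81 (l = 9**2 = 81)
K - l = -15 - 1*81 = -15 - 81 = -96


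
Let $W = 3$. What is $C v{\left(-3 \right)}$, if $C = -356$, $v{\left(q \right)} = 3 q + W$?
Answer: $2136$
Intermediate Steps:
$v{\left(q \right)} = 3 + 3 q$ ($v{\left(q \right)} = 3 q + 3 = 3 + 3 q$)
$C v{\left(-3 \right)} = - 356 \left(3 + 3 \left(-3\right)\right) = - 356 \left(3 - 9\right) = \left(-356\right) \left(-6\right) = 2136$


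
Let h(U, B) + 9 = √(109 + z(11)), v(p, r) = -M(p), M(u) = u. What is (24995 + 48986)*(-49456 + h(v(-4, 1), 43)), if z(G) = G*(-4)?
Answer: -3659470165 + 73981*√65 ≈ -3.6589e+9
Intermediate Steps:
z(G) = -4*G
v(p, r) = -p
h(U, B) = -9 + √65 (h(U, B) = -9 + √(109 - 4*11) = -9 + √(109 - 44) = -9 + √65)
(24995 + 48986)*(-49456 + h(v(-4, 1), 43)) = (24995 + 48986)*(-49456 + (-9 + √65)) = 73981*(-49465 + √65) = -3659470165 + 73981*√65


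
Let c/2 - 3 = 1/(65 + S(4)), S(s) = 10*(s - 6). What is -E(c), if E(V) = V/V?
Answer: -1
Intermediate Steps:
S(s) = -60 + 10*s (S(s) = 10*(-6 + s) = -60 + 10*s)
c = 272/45 (c = 6 + 2/(65 + (-60 + 10*4)) = 6 + 2/(65 + (-60 + 40)) = 6 + 2/(65 - 20) = 6 + 2/45 = 272/45 ≈ 6.0444)
E(V) = 1
-E(c) = -1*1 = -1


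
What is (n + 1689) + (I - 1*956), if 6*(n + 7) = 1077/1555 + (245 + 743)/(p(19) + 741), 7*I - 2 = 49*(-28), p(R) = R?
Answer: 69309299/130620 ≈ 530.62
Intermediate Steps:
I = -1370/7 (I = 2/7 + (49*(-28))/7 = 2/7 + (⅐)*(-1372) = 2/7 - 196 = -1370/7 ≈ -195.71)
n = -124423/18660 (n = -7 + (1077/1555 + (245 + 743)/(19 + 741))/6 = -7 + (1077*(1/1555) + 988/760)/6 = -7 + (1077/1555 + 988*(1/760))/6 = -7 + (1077/1555 + 13/10)/6 = -7 + (⅙)*(6197/3110) = -7 + 6197/18660 = -124423/18660 ≈ -6.6679)
(n + 1689) + (I - 1*956) = (-124423/18660 + 1689) + (-1370/7 - 1*956) = 31392317/18660 + (-1370/7 - 956) = 31392317/18660 - 8062/7 = 69309299/130620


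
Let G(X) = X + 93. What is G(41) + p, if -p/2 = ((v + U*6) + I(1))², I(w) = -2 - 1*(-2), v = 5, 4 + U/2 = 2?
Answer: -588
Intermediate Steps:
U = -4 (U = -8 + 2*2 = -8 + 4 = -4)
I(w) = 0 (I(w) = -2 + 2 = 0)
G(X) = 93 + X
p = -722 (p = -2*((5 - 4*6) + 0)² = -2*((5 - 24) + 0)² = -2*(-19 + 0)² = -2*(-19)² = -2*361 = -722)
G(41) + p = (93 + 41) - 722 = 134 - 722 = -588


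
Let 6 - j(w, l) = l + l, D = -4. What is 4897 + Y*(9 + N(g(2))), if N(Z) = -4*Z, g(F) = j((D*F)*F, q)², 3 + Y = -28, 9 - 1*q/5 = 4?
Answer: 244682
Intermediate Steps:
q = 25 (q = 45 - 5*4 = 45 - 20 = 25)
j(w, l) = 6 - 2*l (j(w, l) = 6 - (l + l) = 6 - 2*l)
Y = -31 (Y = -3 - 28 = -31)
g(F) = 1936 (g(F) = (6 - 2*25)² = (6 - 50)² = (-44)² = 1936)
4897 + Y*(9 + N(g(2))) = 4897 - 31*(9 - 4*1936) = 4897 - 31*(9 - 7744) = 4897 - 31*(-7735) = 4897 + 239785 = 244682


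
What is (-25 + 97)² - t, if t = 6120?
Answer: -936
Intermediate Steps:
(-25 + 97)² - t = (-25 + 97)² - 1*6120 = 72² - 6120 = 5184 - 6120 = -936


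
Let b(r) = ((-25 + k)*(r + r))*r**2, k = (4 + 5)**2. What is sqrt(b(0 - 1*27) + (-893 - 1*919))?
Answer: 2*I*sqrt(551577) ≈ 1485.4*I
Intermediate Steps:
k = 81 (k = 9**2 = 81)
b(r) = 112*r**3 (b(r) = ((-25 + 81)*(r + r))*r**2 = (56*(2*r))*r**2 = (112*r)*r**2 = 112*r**3)
sqrt(b(0 - 1*27) + (-893 - 1*919)) = sqrt(112*(0 - 1*27)**3 + (-893 - 1*919)) = sqrt(112*(0 - 27)**3 + (-893 - 919)) = sqrt(112*(-27)**3 - 1812) = sqrt(112*(-19683) - 1812) = sqrt(-2204496 - 1812) = sqrt(-2206308) = 2*I*sqrt(551577)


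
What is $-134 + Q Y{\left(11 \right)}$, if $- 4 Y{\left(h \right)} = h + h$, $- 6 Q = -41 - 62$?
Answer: $- \frac{2741}{12} \approx -228.42$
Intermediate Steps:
$Q = \frac{103}{6}$ ($Q = - \frac{-41 - 62}{6} = \left(- \frac{1}{6}\right) \left(-103\right) = \frac{103}{6} \approx 17.167$)
$Y{\left(h \right)} = - \frac{h}{2}$ ($Y{\left(h \right)} = - \frac{h + h}{4} = - \frac{2 h}{4} = - \frac{h}{2}$)
$-134 + Q Y{\left(11 \right)} = -134 + \frac{103 \left(\left(- \frac{1}{2}\right) 11\right)}{6} = -134 + \frac{103}{6} \left(- \frac{11}{2}\right) = -134 - \frac{1133}{12} = - \frac{2741}{12}$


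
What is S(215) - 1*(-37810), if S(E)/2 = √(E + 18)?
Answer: 37810 + 2*√233 ≈ 37841.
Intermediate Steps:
S(E) = 2*√(18 + E) (S(E) = 2*√(E + 18) = 2*√(18 + E))
S(215) - 1*(-37810) = 2*√(18 + 215) - 1*(-37810) = 2*√233 + 37810 = 37810 + 2*√233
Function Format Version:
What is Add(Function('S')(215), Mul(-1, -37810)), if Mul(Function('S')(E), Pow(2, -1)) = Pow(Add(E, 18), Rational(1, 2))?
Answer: Add(37810, Mul(2, Pow(233, Rational(1, 2)))) ≈ 37841.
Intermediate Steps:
Function('S')(E) = Mul(2, Pow(Add(18, E), Rational(1, 2))) (Function('S')(E) = Mul(2, Pow(Add(E, 18), Rational(1, 2))) = Mul(2, Pow(Add(18, E), Rational(1, 2))))
Add(Function('S')(215), Mul(-1, -37810)) = Add(Mul(2, Pow(Add(18, 215), Rational(1, 2))), Mul(-1, -37810)) = Add(Mul(2, Pow(233, Rational(1, 2))), 37810) = Add(37810, Mul(2, Pow(233, Rational(1, 2))))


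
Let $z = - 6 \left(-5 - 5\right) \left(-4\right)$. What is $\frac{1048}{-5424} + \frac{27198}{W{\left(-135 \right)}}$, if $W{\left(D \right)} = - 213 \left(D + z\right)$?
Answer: $\frac{886291}{6017250} \approx 0.14729$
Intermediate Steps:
$z = -240$ ($z = \left(-6\right) \left(-10\right) \left(-4\right) = 60 \left(-4\right) = -240$)
$W{\left(D \right)} = 51120 - 213 D$ ($W{\left(D \right)} = - 213 \left(D - 240\right) = - 213 \left(-240 + D\right) = 51120 - 213 D$)
$\frac{1048}{-5424} + \frac{27198}{W{\left(-135 \right)}} = \frac{1048}{-5424} + \frac{27198}{51120 - -28755} = 1048 \left(- \frac{1}{5424}\right) + \frac{27198}{51120 + 28755} = - \frac{131}{678} + \frac{27198}{79875} = - \frac{131}{678} + 27198 \cdot \frac{1}{79875} = - \frac{131}{678} + \frac{3022}{8875} = \frac{886291}{6017250}$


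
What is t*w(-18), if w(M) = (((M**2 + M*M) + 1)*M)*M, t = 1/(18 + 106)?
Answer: 52569/31 ≈ 1695.8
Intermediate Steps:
t = 1/124 ≈ 0.0080645
w(M) = M**2*(1 + 2*M**2) (w(M) = (((M**2 + M**2) + 1)*M)*M = ((2*M**2 + 1)*M)*M = ((1 + 2*M**2)*M)*M = (M*(1 + 2*M**2))*M = M**2*(1 + 2*M**2))
t*w(-18) = ((-18)**2 + 2*(-18)**4)/124 = (324 + 2*104976)/124 = (324 + 209952)/124 = (1/124)*210276 = 52569/31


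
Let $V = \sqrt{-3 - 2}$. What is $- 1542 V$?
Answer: $- 1542 i \sqrt{5} \approx - 3448.0 i$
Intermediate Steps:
$V = i \sqrt{5}$ ($V = \sqrt{-5} = i \sqrt{5} \approx 2.2361 i$)
$- 1542 V = - 1542 i \sqrt{5}$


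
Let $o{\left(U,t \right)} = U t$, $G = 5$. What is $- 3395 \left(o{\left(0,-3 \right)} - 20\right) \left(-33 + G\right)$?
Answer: $-1901200$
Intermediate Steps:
$- 3395 \left(o{\left(0,-3 \right)} - 20\right) \left(-33 + G\right) = - 3395 \left(0 \left(-3\right) - 20\right) \left(-33 + 5\right) = - 3395 \left(0 - 20\right) \left(-28\right) = - 3395 \left(\left(-20\right) \left(-28\right)\right) = \left(-3395\right) 560 = -1901200$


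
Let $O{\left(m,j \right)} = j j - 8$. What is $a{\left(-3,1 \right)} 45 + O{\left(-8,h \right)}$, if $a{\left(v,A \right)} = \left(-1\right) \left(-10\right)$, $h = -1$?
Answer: $443$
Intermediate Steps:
$a{\left(v,A \right)} = 10$
$O{\left(m,j \right)} = -8 + j^{2}$ ($O{\left(m,j \right)} = j^{2} - 8 = -8 + j^{2}$)
$a{\left(-3,1 \right)} 45 + O{\left(-8,h \right)} = 10 \cdot 45 - \left(8 - \left(-1\right)^{2}\right) = 450 + \left(-8 + 1\right) = 450 - 7 = 443$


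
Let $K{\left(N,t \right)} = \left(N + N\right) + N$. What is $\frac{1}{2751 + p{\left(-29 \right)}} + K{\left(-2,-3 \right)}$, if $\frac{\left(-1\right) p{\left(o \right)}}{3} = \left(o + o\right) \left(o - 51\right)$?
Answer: $- \frac{67015}{11169} \approx -6.0001$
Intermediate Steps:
$K{\left(N,t \right)} = 3 N$ ($K{\left(N,t \right)} = 2 N + N = 3 N$)
$p{\left(o \right)} = - 6 o \left(-51 + o\right)$ ($p{\left(o \right)} = - 3 \left(o + o\right) \left(o - 51\right) = - 3 \cdot 2 o \left(-51 + o\right) = - 6 o \left(-51 + o\right)$)
$\frac{1}{2751 + p{\left(-29 \right)}} + K{\left(-2,-3 \right)} = \frac{1}{2751 + 6 \left(-29\right) \left(51 - -29\right)} + 3 \left(-2\right) = \frac{1}{2751 + 6 \left(-29\right) \left(51 + 29\right)} - 6 = \frac{1}{2751 + 6 \left(-29\right) 80} - 6 = \frac{1}{2751 - 13920} - 6 = \frac{1}{-11169} - 6 = - \frac{1}{11169} - 6 = - \frac{67015}{11169}$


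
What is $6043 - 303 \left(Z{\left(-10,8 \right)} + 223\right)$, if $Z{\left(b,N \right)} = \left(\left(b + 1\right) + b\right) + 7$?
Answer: $-57890$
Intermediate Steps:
$Z{\left(b,N \right)} = 8 + 2 b$ ($Z{\left(b,N \right)} = \left(\left(1 + b\right) + b\right) + 7 = \left(1 + 2 b\right) + 7 = 8 + 2 b$)
$6043 - 303 \left(Z{\left(-10,8 \right)} + 223\right) = 6043 - 303 \left(\left(8 + 2 \left(-10\right)\right) + 223\right) = 6043 - 303 \left(\left(8 - 20\right) + 223\right) = 6043 - 303 \left(-12 + 223\right) = 6043 - 63933 = -57890$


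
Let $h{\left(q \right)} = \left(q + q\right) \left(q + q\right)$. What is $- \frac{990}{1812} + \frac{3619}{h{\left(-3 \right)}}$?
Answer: $\frac{543499}{5436} \approx 99.981$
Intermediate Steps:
$h{\left(q \right)} = 4 q^{2}$ ($h{\left(q \right)} = 2 q 2 q = 4 q^{2}$)
$- \frac{990}{1812} + \frac{3619}{h{\left(-3 \right)}} = - \frac{990}{1812} + \frac{3619}{4 \left(-3\right)^{2}} = \left(-990\right) \frac{1}{1812} + \frac{3619}{4 \cdot 9} = - \frac{165}{302} + \frac{3619}{36} = \frac{543499}{5436}$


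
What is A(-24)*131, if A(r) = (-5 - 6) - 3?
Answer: -1834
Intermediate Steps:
A(r) = -14 (A(r) = -11 - 3 = -14)
A(-24)*131 = -14*131 = -1834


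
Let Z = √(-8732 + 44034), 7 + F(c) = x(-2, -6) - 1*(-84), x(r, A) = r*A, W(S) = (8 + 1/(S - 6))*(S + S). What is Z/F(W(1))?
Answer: √35302/89 ≈ 2.1111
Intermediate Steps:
W(S) = 2*S*(8 + 1/(-6 + S)) (W(S) = (8 + 1/(-6 + S))*(2*S) = 2*S*(8 + 1/(-6 + S)))
x(r, A) = A*r
F(c) = 89 (F(c) = -7 + (-6*(-2) - 1*(-84)) = -7 + (12 + 84) = -7 + 96 = 89)
Z = √35302 ≈ 187.89
Z/F(W(1)) = √35302/89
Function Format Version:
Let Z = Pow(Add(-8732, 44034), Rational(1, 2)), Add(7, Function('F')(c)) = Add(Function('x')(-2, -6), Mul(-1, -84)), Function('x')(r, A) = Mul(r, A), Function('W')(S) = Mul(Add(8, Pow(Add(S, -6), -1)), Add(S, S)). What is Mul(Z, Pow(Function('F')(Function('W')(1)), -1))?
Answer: Mul(Rational(1, 89), Pow(35302, Rational(1, 2))) ≈ 2.1111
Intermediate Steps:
Function('W')(S) = Mul(2, S, Add(8, Pow(Add(-6, S), -1))) (Function('W')(S) = Mul(Add(8, Pow(Add(-6, S), -1)), Mul(2, S)) = Mul(2, S, Add(8, Pow(Add(-6, S), -1))))
Function('x')(r, A) = Mul(A, r)
Function('F')(c) = 89 (Function('F')(c) = Add(-7, Add(Mul(-6, -2), Mul(-1, -84))) = Add(-7, Add(12, 84)) = Add(-7, 96) = 89)
Z = Pow(35302, Rational(1, 2)) ≈ 187.89
Mul(Z, Pow(Function('F')(Function('W')(1)), -1)) = Mul(Pow(35302, Rational(1, 2)), Pow(89, -1)) = Mul(Pow(35302, Rational(1, 2)), Rational(1, 89)) = Mul(Rational(1, 89), Pow(35302, Rational(1, 2)))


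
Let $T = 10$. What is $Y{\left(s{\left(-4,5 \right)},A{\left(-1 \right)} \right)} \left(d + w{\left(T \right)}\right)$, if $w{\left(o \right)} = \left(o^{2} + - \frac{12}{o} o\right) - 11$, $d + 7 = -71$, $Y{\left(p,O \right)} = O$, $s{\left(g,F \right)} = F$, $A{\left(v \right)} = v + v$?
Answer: $2$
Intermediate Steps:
$A{\left(v \right)} = 2 v$
$d = -78$ ($d = -7 - 71 = -78$)
$w{\left(o \right)} = -23 + o^{2}$ ($w{\left(o \right)} = \left(o^{2} - 12\right) - 11 = \left(-12 + o^{2}\right) - 11 = -23 + o^{2}$)
$Y{\left(s{\left(-4,5 \right)},A{\left(-1 \right)} \right)} \left(d + w{\left(T \right)}\right) = 2 \left(-1\right) \left(-78 - \left(23 - 10^{2}\right)\right) = - 2 \left(-78 + \left(-23 + 100\right)\right) = - 2 \left(-78 + 77\right) = \left(-2\right) \left(-1\right) = 2$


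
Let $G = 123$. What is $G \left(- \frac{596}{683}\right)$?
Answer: $- \frac{73308}{683} \approx -107.33$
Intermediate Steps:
$G \left(- \frac{596}{683}\right) = 123 \left(- \frac{596}{683}\right) = - \frac{73308}{683}$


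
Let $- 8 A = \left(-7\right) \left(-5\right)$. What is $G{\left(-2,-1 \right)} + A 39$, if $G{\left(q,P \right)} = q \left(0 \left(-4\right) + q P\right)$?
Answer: $- \frac{1397}{8} \approx -174.63$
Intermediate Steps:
$A = - \frac{35}{8}$ ($A = - \frac{\left(-7\right) \left(-5\right)}{8} = \left(- \frac{1}{8}\right) 35 = - \frac{35}{8} \approx -4.375$)
$G{\left(q,P \right)} = P q^{2}$ ($G{\left(q,P \right)} = q \left(0 + P q\right) = q P q = P q^{2}$)
$G{\left(-2,-1 \right)} + A 39 = - \left(-2\right)^{2} - \frac{1365}{8} = \left(-1\right) 4 - \frac{1365}{8} = -4 - \frac{1365}{8} = - \frac{1397}{8}$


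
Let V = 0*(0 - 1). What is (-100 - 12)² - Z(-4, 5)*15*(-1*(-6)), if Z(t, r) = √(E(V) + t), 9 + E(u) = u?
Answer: 12544 - 90*I*√13 ≈ 12544.0 - 324.5*I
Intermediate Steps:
V = 0 (V = 0*(-1) = 0)
E(u) = -9 + u
Z(t, r) = √(-9 + t) (Z(t, r) = √((-9 + 0) + t) = √(-9 + t))
(-100 - 12)² - Z(-4, 5)*15*(-1*(-6)) = (-100 - 12)² - √(-9 - 4)*15*(-1*(-6)) = (-112)² - √(-13)*15*6 = 12544 - (I*√13)*15*6 = 12544 - 15*I*√13*6 = 12544 - 90*I*√13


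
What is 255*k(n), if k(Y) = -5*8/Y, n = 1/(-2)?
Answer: 20400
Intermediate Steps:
n = -½ ≈ -0.50000
k(Y) = -40/Y (k(Y) = -5*8/Y = -40/Y)
255*k(n) = 255*(-40/(-½)) = 255*(-40*(-2)) = 255*80 = 20400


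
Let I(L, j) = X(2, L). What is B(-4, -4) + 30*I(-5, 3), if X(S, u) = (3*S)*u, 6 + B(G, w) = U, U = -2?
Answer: -908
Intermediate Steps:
B(G, w) = -8 (B(G, w) = -6 - 2 = -8)
X(S, u) = 3*S*u
I(L, j) = 6*L (I(L, j) = 3*2*L = 6*L)
B(-4, -4) + 30*I(-5, 3) = -8 + 30*(6*(-5)) = -8 + 30*(-30) = -8 - 900 = -908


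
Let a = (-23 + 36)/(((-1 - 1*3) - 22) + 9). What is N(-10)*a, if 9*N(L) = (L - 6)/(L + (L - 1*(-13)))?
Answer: -208/1071 ≈ -0.19421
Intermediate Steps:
N(L) = (-6 + L)/(9*(13 + 2*L)) (N(L) = ((L - 6)/(L + (L - 1*(-13))))/9 = ((-6 + L)/(L + (L + 13)))/9 = ((-6 + L)/(L + (13 + L)))/9 = ((-6 + L)/(13 + 2*L))/9 = (-6 + L)/(9*(13 + 2*L)))
a = -13/17 (a = 13/(((-1 - 3) - 22) + 9) = 13/((-4 - 22) + 9) = 13/(-26 + 9) = 13/(-17) = 13*(-1/17) = -13/17 ≈ -0.76471)
N(-10)*a = ((-6 - 10)/(9*(13 + 2*(-10))))*(-13/17) = ((1/9)*(-16)/(13 - 20))*(-13/17) = ((1/9)*(-16)/(-7))*(-13/17) = ((1/9)*(-1/7)*(-16))*(-13/17) = (16/63)*(-13/17) = -208/1071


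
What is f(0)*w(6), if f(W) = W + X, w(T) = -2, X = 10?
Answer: -20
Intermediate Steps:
f(W) = 10 + W (f(W) = W + 10 = 10 + W)
f(0)*w(6) = (10 + 0)*(-2) = 10*(-2) = -20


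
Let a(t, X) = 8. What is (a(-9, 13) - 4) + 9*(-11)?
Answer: -95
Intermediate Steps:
(a(-9, 13) - 4) + 9*(-11) = (8 - 4) + 9*(-11) = 4 - 99 = -95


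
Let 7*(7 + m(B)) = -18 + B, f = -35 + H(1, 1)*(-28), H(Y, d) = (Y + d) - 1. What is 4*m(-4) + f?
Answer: -725/7 ≈ -103.57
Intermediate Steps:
H(Y, d) = -1 + Y + d
f = -63 (f = -35 + (-1 + 1 + 1)*(-28) = -35 + 1*(-28) = -35 - 28 = -63)
m(B) = -67/7 + B/7 (m(B) = -7 + (-18 + B)/7 = -7 + (-18/7 + B/7) = -67/7 + B/7)
4*m(-4) + f = 4*(-67/7 + (1/7)*(-4)) - 63 = 4*(-67/7 - 4/7) - 63 = 4*(-71/7) - 63 = -284/7 - 63 = -725/7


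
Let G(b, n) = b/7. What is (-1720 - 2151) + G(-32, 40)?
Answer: -27129/7 ≈ -3875.6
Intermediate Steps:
G(b, n) = b/7 (G(b, n) = b*(1/7) = b/7)
(-1720 - 2151) + G(-32, 40) = (-1720 - 2151) + (1/7)*(-32) = -3871 - 32/7 = -27129/7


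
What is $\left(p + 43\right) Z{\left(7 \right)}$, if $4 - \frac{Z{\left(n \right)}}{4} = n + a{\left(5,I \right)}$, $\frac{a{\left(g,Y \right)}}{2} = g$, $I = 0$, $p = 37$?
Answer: $-4160$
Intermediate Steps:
$a{\left(g,Y \right)} = 2 g$
$Z{\left(n \right)} = -24 - 4 n$ ($Z{\left(n \right)} = 16 - 4 \left(n + 2 \cdot 5\right) = 16 - 4 \left(n + 10\right) = 16 - 4 \left(10 + n\right) = 16 - \left(40 + 4 n\right) = -24 - 4 n$)
$\left(p + 43\right) Z{\left(7 \right)} = \left(37 + 43\right) \left(-24 - 28\right) = 80 \left(-24 - 28\right) = 80 \left(-52\right) = -4160$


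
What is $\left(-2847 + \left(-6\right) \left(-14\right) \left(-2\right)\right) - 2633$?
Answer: $-5648$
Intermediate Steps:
$\left(-2847 + \left(-6\right) \left(-14\right) \left(-2\right)\right) - 2633 = \left(-2847 + 84 \left(-2\right)\right) - 2633 = \left(-2847 - 168\right) - 2633 = -3015 - 2633 = -5648$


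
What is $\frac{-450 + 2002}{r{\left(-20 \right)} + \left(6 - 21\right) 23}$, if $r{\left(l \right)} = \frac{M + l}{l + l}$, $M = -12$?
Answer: $- \frac{7760}{1721} \approx -4.509$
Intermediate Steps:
$r{\left(l \right)} = \frac{-12 + l}{2 l}$ ($r{\left(l \right)} = \frac{-12 + l}{l + l} = \frac{-12 + l}{2 l}$)
$\frac{-450 + 2002}{r{\left(-20 \right)} + \left(6 - 21\right) 23} = \frac{-450 + 2002}{\frac{-12 - 20}{2 \left(-20\right)} + \left(6 - 21\right) 23} = \frac{1552}{\frac{1}{2} \left(- \frac{1}{20}\right) \left(-32\right) - 345} = \frac{1552}{\frac{4}{5} - 345} = \frac{1552}{- \frac{1721}{5}} = 1552 \left(- \frac{5}{1721}\right) = - \frac{7760}{1721}$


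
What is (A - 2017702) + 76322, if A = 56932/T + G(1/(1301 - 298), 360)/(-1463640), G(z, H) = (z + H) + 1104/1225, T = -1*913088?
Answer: -99619535804533269734383/51313772982318000 ≈ -1.9414e+6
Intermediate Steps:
T = -913088
G(z, H) = 1104/1225 + H + z (G(z, H) = (H + z) + 1104*(1/1225) = (H + z) + 1104/1225 = 1104/1225 + H + z)
A = -3212120750894383/51313772982318000 (A = 56932/(-913088) + (1104/1225 + 360 + 1/(1301 - 298))/(-1463640) = 56932*(-1/913088) + (1104/1225 + 360 + 1/1003)*(-1/1463640) = -14233/228272 + (1104/1225 + 360 + 1/1003)*(-1/1463640) = -14233/228272 + (443431537/1228675)*(-1/1463640) = -14233/228272 - 443431537/1798337877000 = -3212120750894383/51313772982318000 ≈ -0.062598)
(A - 2017702) + 76322 = (-3212120750894383/51313772982318000 - 2017702) + 76322 = -103535905586089744130383/51313772982318000 + 76322 = -99619535804533269734383/51313772982318000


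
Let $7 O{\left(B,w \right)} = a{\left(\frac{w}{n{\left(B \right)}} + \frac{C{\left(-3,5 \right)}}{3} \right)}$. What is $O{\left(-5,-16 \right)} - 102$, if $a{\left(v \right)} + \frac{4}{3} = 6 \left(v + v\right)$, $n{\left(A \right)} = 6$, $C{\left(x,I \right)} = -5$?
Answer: $- \frac{2302}{21} \approx -109.62$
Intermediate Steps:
$a{\left(v \right)} = - \frac{4}{3} + 12 v$ ($a{\left(v \right)} = - \frac{4}{3} + 6 \left(v + v\right) = - \frac{4}{3} + 6 \cdot 2 v = - \frac{4}{3} + 12 v$)
$O{\left(B,w \right)} = - \frac{64}{21} + \frac{2 w}{7}$ ($O{\left(B,w \right)} = \frac{- \frac{4}{3} + 12 \left(\frac{w}{6} - \frac{5}{3}\right)}{7} = \frac{- \frac{4}{3} + 12 \left(- \frac{5}{3} + \frac{w}{6}\right)}{7} = \frac{- \frac{4}{3} + \left(-20 + 2 w\right)}{7} = \frac{- \frac{64}{3} + 2 w}{7} = - \frac{64}{21} + \frac{2 w}{7}$)
$O{\left(-5,-16 \right)} - 102 = \left(- \frac{64}{21} + \frac{2}{7} \left(-16\right)\right) - 102 = \left(- \frac{64}{21} - \frac{32}{7}\right) - 102 = - \frac{160}{21} - 102 = - \frac{2302}{21}$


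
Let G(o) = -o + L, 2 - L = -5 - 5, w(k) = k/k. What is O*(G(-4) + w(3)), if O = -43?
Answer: -731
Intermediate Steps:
w(k) = 1
L = 12 (L = 2 - (-5 - 5) = 2 - 1*(-10) = 2 + 10 = 12)
G(o) = 12 - o (G(o) = -o + 12 = 12 - o)
O*(G(-4) + w(3)) = -43*((12 - 1*(-4)) + 1) = -43*((12 + 4) + 1) = -43*(16 + 1) = -43*17 = -731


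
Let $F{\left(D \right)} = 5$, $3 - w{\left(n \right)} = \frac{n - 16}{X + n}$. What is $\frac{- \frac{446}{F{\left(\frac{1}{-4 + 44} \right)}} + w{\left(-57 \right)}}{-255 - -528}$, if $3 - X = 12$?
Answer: $- \frac{28811}{90090} \approx -0.3198$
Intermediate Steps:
$X = -9$ ($X = 3 - 12 = -9$)
$w{\left(n \right)} = 3 - \frac{-16 + n}{-9 + n}$ ($w{\left(n \right)} = 3 - \frac{n - 16}{-9 + n} = 3 - \frac{-16 + n}{-9 + n}$)
$\frac{- \frac{446}{F{\left(\frac{1}{-4 + 44} \right)}} + w{\left(-57 \right)}}{-255 - -528} = \frac{- \frac{446}{5} + \frac{-11 + 2 \left(-57\right)}{-9 - 57}}{-255 - -528} = \frac{\left(-446\right) \frac{1}{5} + \frac{-11 - 114}{-66}}{-255 + \left(-552 + 1080\right)} = \frac{- \frac{446}{5} - - \frac{125}{66}}{-255 + 528} = \frac{- \frac{446}{5} + \frac{125}{66}}{273} = \left(- \frac{28811}{330}\right) \frac{1}{273} = - \frac{28811}{90090}$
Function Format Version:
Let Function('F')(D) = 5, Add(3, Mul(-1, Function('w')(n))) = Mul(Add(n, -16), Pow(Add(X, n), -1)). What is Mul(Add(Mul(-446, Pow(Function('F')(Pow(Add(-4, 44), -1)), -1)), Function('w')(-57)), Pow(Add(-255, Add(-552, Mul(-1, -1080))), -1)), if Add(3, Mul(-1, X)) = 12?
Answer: Rational(-28811, 90090) ≈ -0.31980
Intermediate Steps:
X = -9 (X = Add(3, Mul(-1, 12)) = Add(3, -12) = -9)
Function('w')(n) = Add(3, Mul(-1, Pow(Add(-9, n), -1), Add(-16, n))) (Function('w')(n) = Add(3, Mul(-1, Mul(Add(n, -16), Pow(Add(-9, n), -1)))) = Add(3, Mul(-1, Mul(Add(-16, n), Pow(Add(-9, n), -1)))) = Add(3, Mul(-1, Mul(Pow(Add(-9, n), -1), Add(-16, n)))) = Add(3, Mul(-1, Pow(Add(-9, n), -1), Add(-16, n))))
Mul(Add(Mul(-446, Pow(Function('F')(Pow(Add(-4, 44), -1)), -1)), Function('w')(-57)), Pow(Add(-255, Add(-552, Mul(-1, -1080))), -1)) = Mul(Add(Mul(-446, Pow(5, -1)), Mul(Pow(Add(-9, -57), -1), Add(-11, Mul(2, -57)))), Pow(Add(-255, Add(-552, Mul(-1, -1080))), -1)) = Mul(Add(Mul(-446, Rational(1, 5)), Mul(Pow(-66, -1), Add(-11, -114))), Pow(Add(-255, Add(-552, 1080)), -1)) = Mul(Add(Rational(-446, 5), Mul(Rational(-1, 66), -125)), Pow(Add(-255, 528), -1)) = Mul(Add(Rational(-446, 5), Rational(125, 66)), Pow(273, -1)) = Mul(Rational(-28811, 330), Rational(1, 273)) = Rational(-28811, 90090)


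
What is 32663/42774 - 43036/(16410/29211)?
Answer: -8961951911579/116986890 ≈ -76607.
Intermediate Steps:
32663/42774 - 43036/(16410/29211) = 32663*(1/42774) - 43036/(16410*(1/29211)) = 32663/42774 - 43036/5470/9737 = 32663/42774 - 43036*9737/5470 = 32663/42774 - 209520766/2735 = -8961951911579/116986890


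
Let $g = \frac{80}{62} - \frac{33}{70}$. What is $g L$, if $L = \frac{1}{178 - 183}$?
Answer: $- \frac{1777}{10850} \approx -0.16378$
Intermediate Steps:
$g = \frac{1777}{2170}$ ($g = 80 \cdot \frac{1}{62} - \frac{33}{70} = \frac{40}{31} - \frac{33}{70} = \frac{1777}{2170} \approx 0.81889$)
$L = - \frac{1}{5}$ ($L = \frac{1}{-5} = - \frac{1}{5} \approx -0.2$)
$g L = \frac{1777}{2170} \left(- \frac{1}{5}\right) = - \frac{1777}{10850}$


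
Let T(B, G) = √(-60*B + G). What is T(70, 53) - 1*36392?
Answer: -36392 + I*√4147 ≈ -36392.0 + 64.397*I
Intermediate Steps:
T(B, G) = √(G - 60*B)
T(70, 53) - 1*36392 = √(53 - 60*70) - 1*36392 = √(53 - 4200) - 36392 = √(-4147) - 36392 = I*√4147 - 36392 = -36392 + I*√4147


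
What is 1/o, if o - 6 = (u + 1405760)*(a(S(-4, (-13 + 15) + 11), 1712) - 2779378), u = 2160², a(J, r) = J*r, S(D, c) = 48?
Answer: -1/16375684334714 ≈ -6.1066e-14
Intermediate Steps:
u = 4665600
o = -16375684334714 (o = 6 + (4665600 + 1405760)*(48*1712 - 2779378) = 6 + 6071360*(82176 - 2779378) = 6 + 6071360*(-2697202) = 6 - 16375684334720 = -16375684334714)
1/o = 1/(-16375684334714) = -1/16375684334714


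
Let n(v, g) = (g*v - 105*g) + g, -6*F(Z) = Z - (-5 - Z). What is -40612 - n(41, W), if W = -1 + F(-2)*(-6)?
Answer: -40612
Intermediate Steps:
F(Z) = -5/6 - Z/3 (F(Z) = -(Z - (-5 - Z))/6 = -(Z + (5 + Z))/6 = -(5 + 2*Z)/6 = -5/6 - Z/3)
W = 0 (W = -1 + (-5/6 - 1/3*(-2))*(-6) = -1 + (-5/6 + 2/3)*(-6) = -1 - 1/6*(-6) = -1 + 1 = 0)
n(v, g) = -104*g + g*v (n(v, g) = (-105*g + g*v) + g = -104*g + g*v)
-40612 - n(41, W) = -40612 - 0*(-104 + 41) = -40612 - 0*(-63) = -40612 - 1*0 = -40612 + 0 = -40612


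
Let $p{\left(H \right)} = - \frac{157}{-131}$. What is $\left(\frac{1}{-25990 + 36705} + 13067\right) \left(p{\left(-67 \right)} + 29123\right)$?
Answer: $\frac{106837407974924}{280733} \approx 3.8057 \cdot 10^{8}$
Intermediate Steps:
$p{\left(H \right)} = \frac{157}{131}$ ($p{\left(H \right)} = \left(-157\right) \left(- \frac{1}{131}\right) = \frac{157}{131}$)
$\left(\frac{1}{-25990 + 36705} + 13067\right) \left(p{\left(-67 \right)} + 29123\right) = \left(\frac{1}{-25990 + 36705} + 13067\right) \left(\frac{157}{131} + 29123\right) = \left(\frac{1}{10715} + 13067\right) \frac{3815270}{131} = \frac{140012906}{10715} \cdot \frac{3815270}{131} = \frac{106837407974924}{280733}$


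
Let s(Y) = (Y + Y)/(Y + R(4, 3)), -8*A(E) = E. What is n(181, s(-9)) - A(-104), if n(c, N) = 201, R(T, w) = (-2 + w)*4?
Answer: 188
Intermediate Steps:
A(E) = -E/8
R(T, w) = -8 + 4*w
s(Y) = 2*Y/(4 + Y) (s(Y) = (Y + Y)/(Y + (-8 + 4*3)) = (2*Y)/(Y + (-8 + 12)) = (2*Y)/(Y + 4) = (2*Y)/(4 + Y) = 2*Y/(4 + Y))
n(181, s(-9)) - A(-104) = 201 - (-1)*(-104)/8 = 201 - 1*13 = 201 - 13 = 188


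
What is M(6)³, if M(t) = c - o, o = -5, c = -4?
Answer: 1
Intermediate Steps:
M(t) = 1 (M(t) = -4 - 1*(-5) = -4 + 5 = 1)
M(6)³ = 1³ = 1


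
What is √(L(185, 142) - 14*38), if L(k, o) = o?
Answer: I*√390 ≈ 19.748*I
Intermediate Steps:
√(L(185, 142) - 14*38) = √(142 - 14*38) = √(142 - 532) = √(-390) = I*√390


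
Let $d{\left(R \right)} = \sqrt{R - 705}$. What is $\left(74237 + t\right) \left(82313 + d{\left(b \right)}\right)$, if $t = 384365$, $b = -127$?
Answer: $37748906426 + 3668816 i \sqrt{13} \approx 3.7749 \cdot 10^{10} + 1.3228 \cdot 10^{7} i$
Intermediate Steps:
$d{\left(R \right)} = \sqrt{-705 + R}$
$\left(74237 + t\right) \left(82313 + d{\left(b \right)}\right) = \left(74237 + 384365\right) \left(82313 + \sqrt{-705 - 127}\right) = 458602 \left(82313 + \sqrt{-832}\right) = 458602 \left(82313 + 8 i \sqrt{13}\right) = 37748906426 + 3668816 i \sqrt{13}$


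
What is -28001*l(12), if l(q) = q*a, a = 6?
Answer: -2016072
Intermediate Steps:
l(q) = 6*q (l(q) = q*6 = 6*q)
-28001*l(12) = -168006*12 = -28001*72 = -2016072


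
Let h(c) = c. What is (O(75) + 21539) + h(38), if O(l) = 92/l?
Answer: 1618367/75 ≈ 21578.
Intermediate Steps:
(O(75) + 21539) + h(38) = (92/75 + 21539) + 38 = 1615517/75 + 38 = 1618367/75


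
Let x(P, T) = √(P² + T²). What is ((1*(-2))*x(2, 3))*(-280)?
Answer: 560*√13 ≈ 2019.1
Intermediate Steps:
((1*(-2))*x(2, 3))*(-280) = ((1*(-2))*√(2² + 3²))*(-280) = -2*√(4 + 9)*(-280) = -2*√13*(-280) = 560*√13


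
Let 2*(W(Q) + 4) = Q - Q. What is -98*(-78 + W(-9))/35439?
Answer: 8036/35439 ≈ 0.22676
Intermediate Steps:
W(Q) = -4 (W(Q) = -4 + (Q - Q)/2 = -4 + (1/2)*0 = -4 + 0 = -4)
-98*(-78 + W(-9))/35439 = -98*(-78 - 4)/35439 = -98*(-82)*(1/35439) = 8036*(1/35439) = 8036/35439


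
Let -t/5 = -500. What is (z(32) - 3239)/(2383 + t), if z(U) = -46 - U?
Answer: -3317/4883 ≈ -0.67930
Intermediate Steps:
t = 2500 (t = -5*(-500) = 2500)
(z(32) - 3239)/(2383 + t) = ((-46 - 1*32) - 3239)/(2383 + 2500) = ((-46 - 32) - 3239)/4883 = (-78 - 3239)*(1/4883) = -3317*1/4883 = -3317/4883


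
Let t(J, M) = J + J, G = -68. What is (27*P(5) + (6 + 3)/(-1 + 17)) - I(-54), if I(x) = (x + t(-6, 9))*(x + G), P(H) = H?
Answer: -126663/16 ≈ -7916.4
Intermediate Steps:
t(J, M) = 2*J
I(x) = (-68 + x)*(-12 + x) (I(x) = (x + 2*(-6))*(x - 68) = (x - 12)*(-68 + x) = (-12 + x)*(-68 + x) = (-68 + x)*(-12 + x))
(27*P(5) + (6 + 3)/(-1 + 17)) - I(-54) = (27*5 + (6 + 3)/(-1 + 17)) - (816 + (-54)**2 - 80*(-54)) = (135 + 9/16) - (816 + 2916 + 4320) = (135 + 9*(1/16)) - 1*8052 = (135 + 9/16) - 8052 = 2169/16 - 8052 = -126663/16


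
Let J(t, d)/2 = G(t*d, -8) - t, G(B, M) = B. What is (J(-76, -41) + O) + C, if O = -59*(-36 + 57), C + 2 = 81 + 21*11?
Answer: 5455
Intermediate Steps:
J(t, d) = -2*t + 2*d*t (J(t, d) = 2*(t*d - t) = 2*(d*t - t) = 2*(-t + d*t) = -2*t + 2*d*t)
C = 310 (C = -2 + (81 + 21*11) = -2 + (81 + 231) = -2 + 312 = 310)
O = -1239 (O = -59*21 = -1239)
(J(-76, -41) + O) + C = (2*(-76)*(-1 - 41) - 1239) + 310 = (2*(-76)*(-42) - 1239) + 310 = (6384 - 1239) + 310 = 5145 + 310 = 5455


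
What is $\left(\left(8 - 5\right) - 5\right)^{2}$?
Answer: $4$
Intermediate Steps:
$\left(\left(8 - 5\right) - 5\right)^{2} = \left(3 - 5\right)^{2} = \left(-2\right)^{2} = 4$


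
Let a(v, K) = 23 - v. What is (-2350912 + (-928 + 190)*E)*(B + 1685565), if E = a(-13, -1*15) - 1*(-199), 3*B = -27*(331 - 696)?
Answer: -4263234986700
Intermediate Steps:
B = 3285 (B = (-27*(331 - 696))/3 = (-27*(-365))/3 = (1/3)*9855 = 3285)
E = 235 (E = (23 - 1*(-13)) - 1*(-199) = (23 + 13) + 199 = 36 + 199 = 235)
(-2350912 + (-928 + 190)*E)*(B + 1685565) = (-2350912 + (-928 + 190)*235)*(3285 + 1685565) = (-2350912 - 738*235)*1688850 = (-2350912 - 173430)*1688850 = -2524342*1688850 = -4263234986700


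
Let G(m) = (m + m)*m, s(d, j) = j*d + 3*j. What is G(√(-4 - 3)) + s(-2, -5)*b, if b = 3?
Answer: -29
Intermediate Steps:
s(d, j) = 3*j + d*j (s(d, j) = d*j + 3*j = 3*j + d*j)
G(m) = 2*m² (G(m) = (2*m)*m = 2*m²)
G(√(-4 - 3)) + s(-2, -5)*b = 2*(√(-4 - 3))² - 5*(3 - 2)*3 = 2*(√(-7))² - 5*1*3 = 2*(I*√7)² - 5*3 = 2*(-7) - 15 = -14 - 15 = -29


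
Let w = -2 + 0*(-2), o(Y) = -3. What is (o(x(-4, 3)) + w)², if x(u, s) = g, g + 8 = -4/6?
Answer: 25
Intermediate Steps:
g = -26/3 (g = -8 - 4/6 = -8 - 4*⅙ = -8 - ⅔ = -26/3 ≈ -8.6667)
x(u, s) = -26/3
w = -2 (w = -2 + 0 = -2)
(o(x(-4, 3)) + w)² = (-3 - 2)² = (-5)² = 25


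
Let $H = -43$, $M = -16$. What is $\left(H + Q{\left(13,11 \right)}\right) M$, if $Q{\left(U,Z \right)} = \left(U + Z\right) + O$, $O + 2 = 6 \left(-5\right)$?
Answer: $816$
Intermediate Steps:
$O = -32$ ($O = -2 + 6 \left(-5\right) = -2 - 30 = -32$)
$Q{\left(U,Z \right)} = -32 + U + Z$ ($Q{\left(U,Z \right)} = \left(U + Z\right) - 32 = -32 + U + Z$)
$\left(H + Q{\left(13,11 \right)}\right) M = \left(-43 + \left(-32 + 13 + 11\right)\right) \left(-16\right) = \left(-43 - 8\right) \left(-16\right) = \left(-51\right) \left(-16\right) = 816$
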